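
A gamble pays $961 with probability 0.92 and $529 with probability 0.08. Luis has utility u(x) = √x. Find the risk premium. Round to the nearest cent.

$4.71

E[u] = 0.92·√961 + 0.08·√529 = 0.92·31 + 0.08·23 = 30.36
CE = (30.36)² = 921.7296
Risk premium = EV − CE = 926.44 − 921.7296 = 4.7104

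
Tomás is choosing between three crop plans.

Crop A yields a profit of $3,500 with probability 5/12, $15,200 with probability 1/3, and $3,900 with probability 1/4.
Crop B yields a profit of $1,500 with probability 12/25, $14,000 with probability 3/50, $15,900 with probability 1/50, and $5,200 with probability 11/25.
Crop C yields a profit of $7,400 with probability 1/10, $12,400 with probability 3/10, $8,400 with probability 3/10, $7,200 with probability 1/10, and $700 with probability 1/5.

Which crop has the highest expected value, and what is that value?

Crop A = 5/12 × 3500 + 1/3 × 15200 + 1/4 × 3900 = 1458.3333 + 5066.6667 + 975 = 7500
Crop B = 12/25 × 1500 + 3/50 × 14000 + 1/50 × 15900 + 11/25 × 5200 = 720 + 840 + 318 + 2288 = 4166
Crop C = 1/10 × 7400 + 3/10 × 12400 + 3/10 × 8400 + 1/10 × 7200 + 1/5 × 700 = 740 + 3720 + 2520 + 720 + 140 = 7840

Crop C ($7,840)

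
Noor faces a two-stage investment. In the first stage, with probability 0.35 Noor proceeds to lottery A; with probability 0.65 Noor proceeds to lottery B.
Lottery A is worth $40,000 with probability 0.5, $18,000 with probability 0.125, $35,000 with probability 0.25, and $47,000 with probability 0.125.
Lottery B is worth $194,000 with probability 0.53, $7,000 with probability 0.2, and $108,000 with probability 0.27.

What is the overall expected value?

EV(A) = 0.5 × 40000 + 0.125 × 18000 + 0.25 × 35000 + 0.125 × 47000 = 20000 + 2250 + 8750 + 5875 = 36875
EV(B) = 0.53 × 194000 + 0.2 × 7000 + 0.27 × 108000 = 102820 + 1400 + 29160 = 133380
Overall = 0.35 × 36875 + 0.65 × 133380 = 12906.25 + 86697 = 99603.25

$99,603.25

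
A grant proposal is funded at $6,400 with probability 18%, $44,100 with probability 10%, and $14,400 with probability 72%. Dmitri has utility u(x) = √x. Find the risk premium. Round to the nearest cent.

E[u] = 0.18·√6400 + 0.1·√44100 + 0.72·√14400 = 0.18·80 + 0.1·210 + 0.72·120 = 121.8
CE = (121.8)² = 14835.24
Risk premium = EV − CE = 15930 − 14835.24 = 1094.76

$1,094.76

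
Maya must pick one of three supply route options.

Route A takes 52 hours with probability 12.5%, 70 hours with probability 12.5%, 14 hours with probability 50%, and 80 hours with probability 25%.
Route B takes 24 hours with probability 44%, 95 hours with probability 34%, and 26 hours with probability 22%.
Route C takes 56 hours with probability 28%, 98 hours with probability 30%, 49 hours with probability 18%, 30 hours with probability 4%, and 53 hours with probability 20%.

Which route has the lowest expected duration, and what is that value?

Route A (42.25 hours)

Route A = 0.125 × 52 + 0.125 × 70 + 0.5 × 14 + 0.25 × 80 = 6.5 + 8.75 + 7 + 20 = 42.25
Route B = 0.44 × 24 + 0.34 × 95 + 0.22 × 26 = 10.56 + 32.3 + 5.72 = 48.58
Route C = 0.28 × 56 + 0.3 × 98 + 0.18 × 49 + 0.04 × 30 + 0.2 × 53 = 15.68 + 29.4 + 8.82 + 1.2 + 10.6 = 65.7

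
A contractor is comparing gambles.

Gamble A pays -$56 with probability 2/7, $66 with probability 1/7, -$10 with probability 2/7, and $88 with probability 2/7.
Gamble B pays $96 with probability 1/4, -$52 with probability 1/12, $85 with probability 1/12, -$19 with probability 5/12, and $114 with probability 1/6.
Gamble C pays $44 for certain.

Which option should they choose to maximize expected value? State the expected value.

Gamble A = 2/7 × (-56) + 1/7 × 66 + 2/7 × (-10) + 2/7 × 88 = -16 + 9.4286 − 2.8571 + 25.1429 = 15.7143
Gamble B = 1/4 × 96 + 1/12 × (-52) + 1/12 × 85 + 5/12 × (-19) + 1/6 × 114 = 24 − 4.3333 + 7.0833 − 7.9167 + 19 = 37.8333
Gamble C: 44 (certain)

Gamble C ($44)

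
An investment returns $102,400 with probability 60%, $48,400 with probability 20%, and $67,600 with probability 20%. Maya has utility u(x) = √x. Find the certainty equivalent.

$82,944

E[u] = 0.6·√102400 + 0.2·√48400 + 0.2·√67600 = 0.6·320 + 0.2·220 + 0.2·260 = 288
CE = (288)² = 82944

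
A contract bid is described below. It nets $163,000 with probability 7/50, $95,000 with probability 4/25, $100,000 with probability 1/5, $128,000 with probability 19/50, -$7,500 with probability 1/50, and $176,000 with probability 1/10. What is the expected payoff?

$124,110

EV = 7/50 × 163000 + 4/25 × 95000 + 1/5 × 100000 + 19/50 × 128000 + 1/50 × (-7500) + 1/10 × 176000 = 22820 + 15200 + 20000 + 48640 − 150 + 17600 = 124110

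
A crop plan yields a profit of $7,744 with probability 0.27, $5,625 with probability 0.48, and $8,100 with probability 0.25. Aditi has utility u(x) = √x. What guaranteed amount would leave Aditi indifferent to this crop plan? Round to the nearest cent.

$6,766.71

E[u] = 0.27·√7744 + 0.48·√5625 + 0.25·√8100 = 0.27·88 + 0.48·75 + 0.25·90 = 82.26
CE = (82.26)² = 6766.7076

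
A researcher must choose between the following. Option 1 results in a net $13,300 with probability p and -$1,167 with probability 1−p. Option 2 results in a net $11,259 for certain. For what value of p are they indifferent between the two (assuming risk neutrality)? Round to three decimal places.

p·13300 + (1−p)·(-1167) = 11259
14467p − 1167 = 11259
p = (11259 + 1167) / 14467

p = 0.859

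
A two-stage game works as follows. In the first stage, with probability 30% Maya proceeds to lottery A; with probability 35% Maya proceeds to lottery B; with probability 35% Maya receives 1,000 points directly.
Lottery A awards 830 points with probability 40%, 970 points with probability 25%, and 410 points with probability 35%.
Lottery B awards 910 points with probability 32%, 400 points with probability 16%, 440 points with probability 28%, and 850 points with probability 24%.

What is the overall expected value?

EV(A) = 0.4 × 830 + 0.25 × 970 + 0.35 × 410 = 332 + 242.5 + 143.5 = 718
EV(B) = 0.32 × 910 + 0.16 × 400 + 0.28 × 440 + 0.24 × 850 = 291.2 + 64 + 123.2 + 204 = 682.4
Branch C: 1000 (certain)
Overall = 0.3 × 718 + 0.35 × 682.4 + 0.35 × 1000 = 215.4 + 238.84 + 350 = 804.24

804.24 points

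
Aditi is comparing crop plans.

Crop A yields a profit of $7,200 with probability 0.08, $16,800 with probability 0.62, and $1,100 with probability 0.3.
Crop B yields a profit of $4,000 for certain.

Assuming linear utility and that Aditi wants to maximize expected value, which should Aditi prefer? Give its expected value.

Crop A ($11,322)

Crop A = 0.08 × 7200 + 0.62 × 16800 + 0.3 × 1100 = 576 + 10416 + 330 = 11322
Crop B: 4000 (certain)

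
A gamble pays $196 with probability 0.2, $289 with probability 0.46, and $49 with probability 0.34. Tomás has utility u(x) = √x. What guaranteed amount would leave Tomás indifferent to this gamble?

$169

E[u] = 0.2·√196 + 0.46·√289 + 0.34·√49 = 0.2·14 + 0.46·17 + 0.34·7 = 13
CE = (13)² = 169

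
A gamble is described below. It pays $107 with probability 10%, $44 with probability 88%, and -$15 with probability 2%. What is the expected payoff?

EV = 0.1 × 107 + 0.88 × 44 + 0.02 × (-15) = 10.7 + 38.72 − 0.3 = 49.12

$49.12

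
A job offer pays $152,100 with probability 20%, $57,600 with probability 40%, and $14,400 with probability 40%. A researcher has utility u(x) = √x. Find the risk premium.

E[u] = 0.2·√152100 + 0.4·√57600 + 0.4·√14400 = 0.2·390 + 0.4·240 + 0.4·120 = 222
CE = (222)² = 49284
Risk premium = EV − CE = 59220 − 49284 = 9936

$9,936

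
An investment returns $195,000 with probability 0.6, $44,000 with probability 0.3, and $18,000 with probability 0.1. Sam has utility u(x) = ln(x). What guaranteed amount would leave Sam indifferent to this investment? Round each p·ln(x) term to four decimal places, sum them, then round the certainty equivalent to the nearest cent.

E[u] = 0.6·ln(195000) + 0.3·ln(44000) + 0.1·ln(18000) = 7.3085 + 3.2076 + 0.9798 = 11.4959
CE = e^11.4959 ≈ 98311.86

$98,311.86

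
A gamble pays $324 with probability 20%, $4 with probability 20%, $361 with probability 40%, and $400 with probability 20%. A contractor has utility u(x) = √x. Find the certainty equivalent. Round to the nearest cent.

$243.36

E[u] = 0.2·√324 + 0.2·√4 + 0.4·√361 + 0.2·√400 = 0.2·18 + 0.2·2 + 0.4·19 + 0.2·20 = 15.6
CE = (15.6)² = 243.36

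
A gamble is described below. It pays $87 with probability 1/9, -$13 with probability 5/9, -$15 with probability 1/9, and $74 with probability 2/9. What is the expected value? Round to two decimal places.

$17.22

EV = 1/9 × 87 + 5/9 × (-13) + 1/9 × (-15) + 2/9 × 74 = 9.6667 − 7.2222 − 1.6667 + 16.4444 = 17.2222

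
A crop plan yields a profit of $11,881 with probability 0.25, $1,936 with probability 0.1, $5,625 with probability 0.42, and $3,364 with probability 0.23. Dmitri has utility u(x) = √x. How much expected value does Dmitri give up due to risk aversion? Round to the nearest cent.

E[u] = 0.25·√11881 + 0.1·√1936 + 0.42·√5625 + 0.23·√3364 = 0.25·109 + 0.1·44 + 0.42·75 + 0.23·58 = 76.49
CE = (76.49)² = 5850.7201
Risk premium = EV − CE = 6300.07 − 5850.7201 = 449.3499

$449.35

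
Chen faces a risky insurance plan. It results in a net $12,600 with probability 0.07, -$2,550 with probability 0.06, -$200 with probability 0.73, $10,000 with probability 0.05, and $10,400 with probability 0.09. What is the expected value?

EV = 0.07 × 12600 + 0.06 × (-2550) + 0.73 × (-200) + 0.05 × 10000 + 0.09 × 10400 = 882 − 153 − 146 + 500 + 936 = 2019

$2,019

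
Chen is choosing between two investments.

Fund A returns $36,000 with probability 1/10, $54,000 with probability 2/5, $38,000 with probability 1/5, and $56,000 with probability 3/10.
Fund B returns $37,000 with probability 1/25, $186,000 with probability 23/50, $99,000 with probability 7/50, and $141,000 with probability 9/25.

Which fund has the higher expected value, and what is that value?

Fund B ($151,660)

Fund A = 1/10 × 36000 + 2/5 × 54000 + 1/5 × 38000 + 3/10 × 56000 = 3600 + 21600 + 7600 + 16800 = 49600
Fund B = 1/25 × 37000 + 23/50 × 186000 + 7/50 × 99000 + 9/25 × 141000 = 1480 + 85560 + 13860 + 50760 = 151660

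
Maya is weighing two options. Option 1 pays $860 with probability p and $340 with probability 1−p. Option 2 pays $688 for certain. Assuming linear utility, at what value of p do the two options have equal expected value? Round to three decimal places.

p·860 + (1−p)·340 = 688
520p + 340 = 688
p = (688 − 340) / 520

p = 0.669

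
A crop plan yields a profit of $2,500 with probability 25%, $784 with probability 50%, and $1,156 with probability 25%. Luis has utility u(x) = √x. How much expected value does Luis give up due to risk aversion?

$81

E[u] = 0.25·√2500 + 0.5·√784 + 0.25·√1156 = 0.25·50 + 0.5·28 + 0.25·34 = 35
CE = (35)² = 1225
Risk premium = EV − CE = 1306 − 1225 = 81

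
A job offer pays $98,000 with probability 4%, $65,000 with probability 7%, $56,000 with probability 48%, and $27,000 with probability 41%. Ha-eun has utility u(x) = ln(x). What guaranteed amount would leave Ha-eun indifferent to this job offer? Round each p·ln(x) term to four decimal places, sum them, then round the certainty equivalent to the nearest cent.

$42,907.42

E[u] = 0.04·ln(98000) + 0.07·ln(65000) + 0.48·ln(56000) + 0.41·ln(27000) = 0.4597 + 0.7757 + 5.2479 + 4.1835 = 10.6668
CE = e^10.6668 ≈ 42907.42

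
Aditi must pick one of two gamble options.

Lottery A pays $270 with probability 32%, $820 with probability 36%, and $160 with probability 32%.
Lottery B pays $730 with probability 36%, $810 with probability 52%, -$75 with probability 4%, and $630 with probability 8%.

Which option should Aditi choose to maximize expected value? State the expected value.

Lottery A = 0.32 × 270 + 0.36 × 820 + 0.32 × 160 = 86.4 + 295.2 + 51.2 = 432.8
Lottery B = 0.36 × 730 + 0.52 × 810 + 0.04 × (-75) + 0.08 × 630 = 262.8 + 421.2 − 3 + 50.4 = 731.4

Lottery B ($731.40)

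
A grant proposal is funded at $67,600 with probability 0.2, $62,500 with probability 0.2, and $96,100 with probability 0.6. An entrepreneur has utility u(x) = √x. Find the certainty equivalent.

E[u] = 0.2·√67600 + 0.2·√62500 + 0.6·√96100 = 0.2·260 + 0.2·250 + 0.6·310 = 288
CE = (288)² = 82944

$82,944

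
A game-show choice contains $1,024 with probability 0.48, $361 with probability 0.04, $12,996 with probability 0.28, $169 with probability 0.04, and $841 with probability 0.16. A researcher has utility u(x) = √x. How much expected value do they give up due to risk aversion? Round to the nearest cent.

$1,455.92

E[u] = 0.48·√1024 + 0.04·√361 + 0.28·√12996 + 0.04·√169 + 0.16·√841 = 0.48·32 + 0.04·19 + 0.28·114 + 0.04·13 + 0.16·29 = 53.2
CE = (53.2)² = 2830.24
Risk premium = EV − CE = 4286.16 − 2830.24 = 1455.92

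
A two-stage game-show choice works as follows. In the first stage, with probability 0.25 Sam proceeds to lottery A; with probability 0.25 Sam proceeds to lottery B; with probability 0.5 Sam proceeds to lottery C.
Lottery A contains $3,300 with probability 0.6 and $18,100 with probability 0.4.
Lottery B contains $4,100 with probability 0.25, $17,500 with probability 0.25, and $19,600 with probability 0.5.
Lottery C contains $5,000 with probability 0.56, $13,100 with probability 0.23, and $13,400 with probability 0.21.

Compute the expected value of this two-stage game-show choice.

$10,418.50

EV(A) = 0.6 × 3300 + 0.4 × 18100 = 1980 + 7240 = 9220
EV(B) = 0.25 × 4100 + 0.25 × 17500 + 0.5 × 19600 = 1025 + 4375 + 9800 = 15200
EV(C) = 0.56 × 5000 + 0.23 × 13100 + 0.21 × 13400 = 2800 + 3013 + 2814 = 8627
Overall = 0.25 × 9220 + 0.25 × 15200 + 0.5 × 8627 = 2305 + 3800 + 4313.5 = 10418.5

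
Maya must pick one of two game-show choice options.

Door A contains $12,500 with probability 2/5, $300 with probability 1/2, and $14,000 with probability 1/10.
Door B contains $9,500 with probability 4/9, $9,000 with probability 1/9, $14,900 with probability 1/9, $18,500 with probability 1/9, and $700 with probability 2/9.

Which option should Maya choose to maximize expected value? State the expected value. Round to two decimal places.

Door A = 2/5 × 12500 + 1/2 × 300 + 1/10 × 14000 = 5000 + 150 + 1400 = 6550
Door B = 4/9 × 9500 + 1/9 × 9000 + 1/9 × 14900 + 1/9 × 18500 + 2/9 × 700 = 4222.2222 + 1000 + 1655.5556 + 2055.5556 + 155.5556 = 9088.8889

Door B ($9,088.89)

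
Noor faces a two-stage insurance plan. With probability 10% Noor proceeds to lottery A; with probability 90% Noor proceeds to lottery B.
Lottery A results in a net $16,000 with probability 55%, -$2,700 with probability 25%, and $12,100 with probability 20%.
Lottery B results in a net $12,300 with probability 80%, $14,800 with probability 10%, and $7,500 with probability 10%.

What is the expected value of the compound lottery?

EV(A) = 0.55 × 16000 + 0.25 × (-2700) + 0.2 × 12100 = 8800 − 675 + 2420 = 10545
EV(B) = 0.8 × 12300 + 0.1 × 14800 + 0.1 × 7500 = 9840 + 1480 + 750 = 12070
Overall = 0.1 × 10545 + 0.9 × 12070 = 1054.5 + 10863 = 11917.5

$11,917.50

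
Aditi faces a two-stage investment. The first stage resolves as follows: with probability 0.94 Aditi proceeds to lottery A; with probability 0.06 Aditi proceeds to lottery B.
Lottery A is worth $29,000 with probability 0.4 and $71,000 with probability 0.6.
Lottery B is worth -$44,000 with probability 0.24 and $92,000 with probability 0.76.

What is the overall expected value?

$54,509.60

EV(A) = 0.4 × 29000 + 0.6 × 71000 = 11600 + 42600 = 54200
EV(B) = 0.24 × (-44000) + 0.76 × 92000 = -10560 + 69920 = 59360
Overall = 0.94 × 54200 + 0.06 × 59360 = 50948 + 3561.6 = 54509.6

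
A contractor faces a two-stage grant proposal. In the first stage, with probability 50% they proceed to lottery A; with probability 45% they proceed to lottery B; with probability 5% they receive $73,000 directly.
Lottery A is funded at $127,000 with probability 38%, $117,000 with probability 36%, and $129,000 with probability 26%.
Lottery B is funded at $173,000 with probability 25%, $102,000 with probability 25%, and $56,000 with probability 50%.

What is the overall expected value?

$109,147.50

EV(A) = 0.38 × 127000 + 0.36 × 117000 + 0.26 × 129000 = 48260 + 42120 + 33540 = 123920
EV(B) = 0.25 × 173000 + 0.25 × 102000 + 0.5 × 56000 = 43250 + 25500 + 28000 = 96750
Branch C: 73000 (certain)
Overall = 0.5 × 123920 + 0.45 × 96750 + 0.05 × 73000 = 61960 + 43537.5 + 3650 = 109147.5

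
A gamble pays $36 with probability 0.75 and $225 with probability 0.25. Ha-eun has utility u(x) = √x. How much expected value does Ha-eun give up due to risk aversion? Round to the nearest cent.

E[u] = 0.75·√36 + 0.25·√225 = 0.75·6 + 0.25·15 = 8.25
CE = (8.25)² = 68.0625
Risk premium = EV − CE = 83.25 − 68.0625 = 15.1875

$15.19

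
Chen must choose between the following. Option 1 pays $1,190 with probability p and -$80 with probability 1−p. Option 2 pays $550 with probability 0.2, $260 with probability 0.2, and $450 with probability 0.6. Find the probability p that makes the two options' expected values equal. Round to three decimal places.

EV(Option 2) = 0.2 × 550 + 0.2 × 260 + 0.6 × 450 = 110 + 52 + 270 = 432
p·1190 + (1−p)·(-80) = 432
1270p − 80 = 432
p = (432 + 80) / 1270

p = 0.403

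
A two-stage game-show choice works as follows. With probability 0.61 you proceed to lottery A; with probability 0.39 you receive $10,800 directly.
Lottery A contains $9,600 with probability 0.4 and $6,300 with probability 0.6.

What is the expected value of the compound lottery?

$8,860.20

EV(A) = 0.4 × 9600 + 0.6 × 6300 = 3840 + 3780 = 7620
Branch B: 10800 (certain)
Overall = 0.61 × 7620 + 0.39 × 10800 = 4648.2 + 4212 = 8860.2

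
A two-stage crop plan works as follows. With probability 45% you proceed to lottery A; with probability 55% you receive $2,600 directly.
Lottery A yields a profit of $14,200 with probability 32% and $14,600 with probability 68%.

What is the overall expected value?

EV(A) = 0.32 × 14200 + 0.68 × 14600 = 4544 + 9928 = 14472
Branch B: 2600 (certain)
Overall = 0.45 × 14472 + 0.55 × 2600 = 6512.4 + 1430 = 7942.4

$7,942.40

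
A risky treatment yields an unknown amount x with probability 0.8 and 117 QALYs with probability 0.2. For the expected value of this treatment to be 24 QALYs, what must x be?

0.8·x + 0.2·117 = 24
0.8·x = 24 − 23.4 = 0.6
x = 0.6 / 0.8 = 0.75

x = 0.75 QALYs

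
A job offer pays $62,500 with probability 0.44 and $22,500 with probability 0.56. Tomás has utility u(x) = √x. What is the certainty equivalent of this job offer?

E[u] = 0.44·√62500 + 0.56·√22500 = 0.44·250 + 0.56·150 = 194
CE = (194)² = 37636

$37,636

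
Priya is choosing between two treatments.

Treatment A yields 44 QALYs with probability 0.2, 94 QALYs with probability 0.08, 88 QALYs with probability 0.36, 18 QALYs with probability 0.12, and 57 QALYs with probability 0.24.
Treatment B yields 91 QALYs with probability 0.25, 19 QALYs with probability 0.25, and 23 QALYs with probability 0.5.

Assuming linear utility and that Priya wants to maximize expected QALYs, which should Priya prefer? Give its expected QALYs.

Treatment A = 0.2 × 44 + 0.08 × 94 + 0.36 × 88 + 0.12 × 18 + 0.24 × 57 = 8.8 + 7.52 + 31.68 + 2.16 + 13.68 = 63.84
Treatment B = 0.25 × 91 + 0.25 × 19 + 0.5 × 23 = 22.75 + 4.75 + 11.5 = 39

Treatment A (63.84 QALYs)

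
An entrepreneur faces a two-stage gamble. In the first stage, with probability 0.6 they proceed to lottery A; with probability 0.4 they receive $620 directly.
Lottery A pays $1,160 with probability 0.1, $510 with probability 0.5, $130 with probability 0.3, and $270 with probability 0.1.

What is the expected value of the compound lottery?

$510.20

EV(A) = 0.1 × 1160 + 0.5 × 510 + 0.3 × 130 + 0.1 × 270 = 116 + 255 + 39 + 27 = 437
Branch B: 620 (certain)
Overall = 0.6 × 437 + 0.4 × 620 = 262.2 + 248 = 510.2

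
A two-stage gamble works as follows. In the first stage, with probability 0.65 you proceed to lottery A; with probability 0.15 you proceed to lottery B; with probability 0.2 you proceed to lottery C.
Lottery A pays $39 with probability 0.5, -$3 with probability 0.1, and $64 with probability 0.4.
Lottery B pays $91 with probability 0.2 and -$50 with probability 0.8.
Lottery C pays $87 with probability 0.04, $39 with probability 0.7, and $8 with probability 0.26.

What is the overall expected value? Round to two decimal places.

$32.42

EV(A) = 0.5 × 39 + 0.1 × (-3) + 0.4 × 64 = 19.5 − 0.3 + 25.6 = 44.8
EV(B) = 0.2 × 91 + 0.8 × (-50) = 18.2 − 40 = -21.8
EV(C) = 0.04 × 87 + 0.7 × 39 + 0.26 × 8 = 3.48 + 27.3 + 2.08 = 32.86
Overall = 0.65 × 44.8 + 0.15 × (-21.8) + 0.2 × 32.86 = 29.12 − 3.27 + 6.572 = 32.422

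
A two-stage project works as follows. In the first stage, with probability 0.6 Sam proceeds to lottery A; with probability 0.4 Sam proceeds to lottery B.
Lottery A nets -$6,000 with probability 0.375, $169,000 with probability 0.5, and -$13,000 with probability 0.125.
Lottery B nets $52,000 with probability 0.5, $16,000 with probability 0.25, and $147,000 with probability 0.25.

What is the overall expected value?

EV(A) = 0.375 × (-6000) + 0.5 × 169000 + 0.125 × (-13000) = -2250 + 84500 − 1625 = 80625
EV(B) = 0.5 × 52000 + 0.25 × 16000 + 0.25 × 147000 = 26000 + 4000 + 36750 = 66750
Overall = 0.6 × 80625 + 0.4 × 66750 = 48375 + 26700 = 75075

$75,075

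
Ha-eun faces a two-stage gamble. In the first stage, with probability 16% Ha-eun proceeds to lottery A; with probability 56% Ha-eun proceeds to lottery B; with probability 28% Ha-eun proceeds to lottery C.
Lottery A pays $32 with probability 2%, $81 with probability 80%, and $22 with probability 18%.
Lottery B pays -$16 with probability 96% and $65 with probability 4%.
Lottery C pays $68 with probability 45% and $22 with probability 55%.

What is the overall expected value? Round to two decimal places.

EV(A) = 0.02 × 32 + 0.8 × 81 + 0.18 × 22 = 0.64 + 64.8 + 3.96 = 69.4
EV(B) = 0.96 × (-16) + 0.04 × 65 = -15.36 + 2.6 = -12.76
EV(C) = 0.45 × 68 + 0.55 × 22 = 30.6 + 12.1 = 42.7
Overall = 0.16 × 69.4 + 0.56 × (-12.76) + 0.28 × 42.7 = 11.104 − 7.1456 + 11.956 = 15.9144

$15.91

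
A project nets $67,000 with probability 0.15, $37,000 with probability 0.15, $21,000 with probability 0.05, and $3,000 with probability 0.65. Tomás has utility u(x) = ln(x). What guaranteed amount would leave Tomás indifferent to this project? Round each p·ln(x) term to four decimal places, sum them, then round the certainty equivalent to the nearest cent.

E[u] = 0.15·ln(67000) + 0.15·ln(37000) + 0.05·ln(21000) + 0.65·ln(3000) = 1.6669 + 1.5778 + 0.4976 + 5.2041 = 8.9464
CE = e^8.9464 ≈ 7680.19

$7,680.19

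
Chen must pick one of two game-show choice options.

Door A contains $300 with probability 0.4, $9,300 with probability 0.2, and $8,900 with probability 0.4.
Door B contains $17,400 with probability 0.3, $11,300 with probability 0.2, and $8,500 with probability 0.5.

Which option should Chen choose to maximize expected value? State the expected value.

Door B ($11,730)

Door A = 0.4 × 300 + 0.2 × 9300 + 0.4 × 8900 = 120 + 1860 + 3560 = 5540
Door B = 0.3 × 17400 + 0.2 × 11300 + 0.5 × 8500 = 5220 + 2260 + 4250 = 11730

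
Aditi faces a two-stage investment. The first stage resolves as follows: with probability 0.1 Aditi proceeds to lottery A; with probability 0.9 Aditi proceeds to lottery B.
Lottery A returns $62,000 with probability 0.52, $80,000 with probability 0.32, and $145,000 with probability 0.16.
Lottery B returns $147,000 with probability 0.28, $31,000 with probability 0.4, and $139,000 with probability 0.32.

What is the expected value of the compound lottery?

$96,340

EV(A) = 0.52 × 62000 + 0.32 × 80000 + 0.16 × 145000 = 32240 + 25600 + 23200 = 81040
EV(B) = 0.28 × 147000 + 0.4 × 31000 + 0.32 × 139000 = 41160 + 12400 + 44480 = 98040
Overall = 0.1 × 81040 + 0.9 × 98040 = 8104 + 88236 = 96340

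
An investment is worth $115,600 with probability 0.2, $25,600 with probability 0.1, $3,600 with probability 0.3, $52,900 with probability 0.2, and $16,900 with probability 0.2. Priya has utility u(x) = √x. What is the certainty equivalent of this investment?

$30,276

E[u] = 0.2·√115600 + 0.1·√25600 + 0.3·√3600 + 0.2·√52900 + 0.2·√16900 = 0.2·340 + 0.1·160 + 0.3·60 + 0.2·230 + 0.2·130 = 174
CE = (174)² = 30276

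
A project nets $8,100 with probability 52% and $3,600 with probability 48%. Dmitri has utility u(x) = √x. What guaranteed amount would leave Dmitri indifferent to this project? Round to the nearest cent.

E[u] = 0.52·√8100 + 0.48·√3600 = 0.52·90 + 0.48·60 = 75.6
CE = (75.6)² = 5715.36

$5,715.36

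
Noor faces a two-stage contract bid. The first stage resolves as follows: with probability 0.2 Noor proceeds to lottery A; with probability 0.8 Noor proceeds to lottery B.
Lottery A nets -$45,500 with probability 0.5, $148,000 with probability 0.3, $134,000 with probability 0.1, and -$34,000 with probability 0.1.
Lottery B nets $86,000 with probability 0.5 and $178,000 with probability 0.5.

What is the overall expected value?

EV(A) = 0.5 × (-45500) + 0.3 × 148000 + 0.1 × 134000 + 0.1 × (-34000) = -22750 + 44400 + 13400 − 3400 = 31650
EV(B) = 0.5 × 86000 + 0.5 × 178000 = 43000 + 89000 = 132000
Overall = 0.2 × 31650 + 0.8 × 132000 = 6330 + 105600 = 111930

$111,930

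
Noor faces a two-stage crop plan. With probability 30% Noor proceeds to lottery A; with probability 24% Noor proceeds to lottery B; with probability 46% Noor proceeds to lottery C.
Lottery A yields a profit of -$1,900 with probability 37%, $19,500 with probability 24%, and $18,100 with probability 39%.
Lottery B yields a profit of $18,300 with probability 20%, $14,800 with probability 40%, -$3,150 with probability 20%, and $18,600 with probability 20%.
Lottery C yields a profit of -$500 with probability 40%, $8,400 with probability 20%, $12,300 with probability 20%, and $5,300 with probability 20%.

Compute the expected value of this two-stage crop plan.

$8,651.60

EV(A) = 0.37 × (-1900) + 0.24 × 19500 + 0.39 × 18100 = -703 + 4680 + 7059 = 11036
EV(B) = 0.2 × 18300 + 0.4 × 14800 + 0.2 × (-3150) + 0.2 × 18600 = 3660 + 5920 − 630 + 3720 = 12670
EV(C) = 0.4 × (-500) + 0.2 × 8400 + 0.2 × 12300 + 0.2 × 5300 = -200 + 1680 + 2460 + 1060 = 5000
Overall = 0.3 × 11036 + 0.24 × 12670 + 0.46 × 5000 = 3310.8 + 3040.8 + 2300 = 8651.6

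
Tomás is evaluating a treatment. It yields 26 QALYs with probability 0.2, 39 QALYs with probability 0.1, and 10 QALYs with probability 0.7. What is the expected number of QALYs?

16.1 QALYs

EV = 0.2 × 26 + 0.1 × 39 + 0.7 × 10 = 5.2 + 3.9 + 7 = 16.1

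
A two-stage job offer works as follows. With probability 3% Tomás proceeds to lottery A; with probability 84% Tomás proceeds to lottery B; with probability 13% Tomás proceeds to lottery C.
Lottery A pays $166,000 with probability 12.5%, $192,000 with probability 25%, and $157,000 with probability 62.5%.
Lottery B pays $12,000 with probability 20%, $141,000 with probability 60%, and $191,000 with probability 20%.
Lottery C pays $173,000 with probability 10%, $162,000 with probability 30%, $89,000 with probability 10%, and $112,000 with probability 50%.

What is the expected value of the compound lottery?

$127,178.25

EV(A) = 0.125 × 166000 + 0.25 × 192000 + 0.625 × 157000 = 20750 + 48000 + 98125 = 166875
EV(B) = 0.2 × 12000 + 0.6 × 141000 + 0.2 × 191000 = 2400 + 84600 + 38200 = 125200
EV(C) = 0.1 × 173000 + 0.3 × 162000 + 0.1 × 89000 + 0.5 × 112000 = 17300 + 48600 + 8900 + 56000 = 130800
Overall = 0.03 × 166875 + 0.84 × 125200 + 0.13 × 130800 = 5006.25 + 105168 + 17004 = 127178.25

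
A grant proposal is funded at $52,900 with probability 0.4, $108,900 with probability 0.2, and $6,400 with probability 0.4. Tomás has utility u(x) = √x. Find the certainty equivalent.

E[u] = 0.4·√52900 + 0.2·√108900 + 0.4·√6400 = 0.4·230 + 0.2·330 + 0.4·80 = 190
CE = (190)² = 36100

$36,100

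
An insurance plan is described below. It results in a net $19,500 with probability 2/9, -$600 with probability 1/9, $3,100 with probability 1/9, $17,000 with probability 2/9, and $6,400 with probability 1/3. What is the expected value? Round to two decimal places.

EV = 2/9 × 19500 + 1/9 × (-600) + 1/9 × 3100 + 2/9 × 17000 + 1/3 × 6400 = 4333.3333 − 66.6667 + 344.4444 + 3777.7778 + 2133.3333 = 10522.2222

$10,522.22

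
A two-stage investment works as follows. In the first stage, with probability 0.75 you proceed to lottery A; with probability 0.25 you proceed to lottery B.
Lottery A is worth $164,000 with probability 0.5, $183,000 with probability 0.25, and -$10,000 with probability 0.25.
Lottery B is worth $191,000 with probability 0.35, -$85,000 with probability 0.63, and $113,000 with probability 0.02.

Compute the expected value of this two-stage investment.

$97,827.50

EV(A) = 0.5 × 164000 + 0.25 × 183000 + 0.25 × (-10000) = 82000 + 45750 − 2500 = 125250
EV(B) = 0.35 × 191000 + 0.63 × (-85000) + 0.02 × 113000 = 66850 − 53550 + 2260 = 15560
Overall = 0.75 × 125250 + 0.25 × 15560 = 93937.5 + 3890 = 97827.5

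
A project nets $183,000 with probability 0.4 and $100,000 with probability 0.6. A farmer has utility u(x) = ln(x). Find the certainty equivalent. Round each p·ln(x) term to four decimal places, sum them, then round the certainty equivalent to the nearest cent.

$127,350.70

E[u] = 0.4·ln(183000) + 0.6·ln(100000) = 4.8469 + 6.9078 = 11.7547
CE = e^11.7547 ≈ 127350.70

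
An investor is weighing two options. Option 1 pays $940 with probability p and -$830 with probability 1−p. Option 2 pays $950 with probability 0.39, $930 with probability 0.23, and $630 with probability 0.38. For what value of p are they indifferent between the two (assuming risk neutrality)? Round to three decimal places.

p = 0.934

EV(Option 2) = 0.39 × 950 + 0.23 × 930 + 0.38 × 630 = 370.5 + 213.9 + 239.4 = 823.8
p·940 + (1−p)·(-830) = 823.8
1770p − 830 = 823.8
p = (823.8 + 830) / 1770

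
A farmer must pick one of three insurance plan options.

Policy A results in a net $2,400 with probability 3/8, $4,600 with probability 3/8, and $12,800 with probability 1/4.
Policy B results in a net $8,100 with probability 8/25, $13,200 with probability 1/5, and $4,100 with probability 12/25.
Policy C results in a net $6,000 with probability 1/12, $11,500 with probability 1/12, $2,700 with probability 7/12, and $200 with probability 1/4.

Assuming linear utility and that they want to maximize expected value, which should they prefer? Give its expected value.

Policy B ($7,200)

Policy A = 3/8 × 2400 + 3/8 × 4600 + 1/4 × 12800 = 900 + 1725 + 3200 = 5825
Policy B = 8/25 × 8100 + 1/5 × 13200 + 12/25 × 4100 = 2592 + 2640 + 1968 = 7200
Policy C = 1/12 × 6000 + 1/12 × 11500 + 7/12 × 2700 + 1/4 × 200 = 500 + 958.3333 + 1575 + 50 = 3083.3333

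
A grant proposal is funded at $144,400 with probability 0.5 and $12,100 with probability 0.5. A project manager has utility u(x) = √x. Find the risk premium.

E[u] = 0.5·√144400 + 0.5·√12100 = 0.5·380 + 0.5·110 = 245
CE = (245)² = 60025
Risk premium = EV − CE = 78250 − 60025 = 18225

$18,225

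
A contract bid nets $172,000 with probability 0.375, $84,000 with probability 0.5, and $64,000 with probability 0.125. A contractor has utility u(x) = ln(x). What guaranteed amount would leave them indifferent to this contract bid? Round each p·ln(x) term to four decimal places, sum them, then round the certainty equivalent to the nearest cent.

$106,223.43

E[u] = 0.375·ln(172000) + 0.5·ln(84000) + 0.125·ln(64000) = 4.5207 + 5.6693 + 1.3833 = 11.5733
CE = e^11.5733 ≈ 106223.43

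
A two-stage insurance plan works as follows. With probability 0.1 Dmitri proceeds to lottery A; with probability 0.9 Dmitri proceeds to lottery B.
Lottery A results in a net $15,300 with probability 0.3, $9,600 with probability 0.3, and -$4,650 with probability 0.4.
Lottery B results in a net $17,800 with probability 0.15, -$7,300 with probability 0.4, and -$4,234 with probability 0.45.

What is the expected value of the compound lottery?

-$1,378.77

EV(A) = 0.3 × 15300 + 0.3 × 9600 + 0.4 × (-4650) = 4590 + 2880 − 1860 = 5610
EV(B) = 0.15 × 17800 + 0.4 × (-7300) + 0.45 × (-4234) = 2670 − 2920 − 1905.3 = -2155.3
Overall = 0.1 × 5610 + 0.9 × (-2155.3) = 561 − 1939.77 = -1378.77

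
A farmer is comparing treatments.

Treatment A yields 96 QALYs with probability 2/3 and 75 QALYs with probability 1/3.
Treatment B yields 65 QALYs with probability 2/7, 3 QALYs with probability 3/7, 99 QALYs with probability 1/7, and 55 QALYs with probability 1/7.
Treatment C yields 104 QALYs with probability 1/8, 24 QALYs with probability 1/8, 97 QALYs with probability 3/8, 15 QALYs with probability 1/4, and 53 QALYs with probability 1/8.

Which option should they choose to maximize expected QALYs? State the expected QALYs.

Treatment A (89 QALYs)

Treatment A = 2/3 × 96 + 1/3 × 75 = 64 + 25 = 89
Treatment B = 2/7 × 65 + 3/7 × 3 + 1/7 × 99 + 1/7 × 55 = 18.5714 + 1.2857 + 14.1429 + 7.8571 = 41.8571
Treatment C = 1/8 × 104 + 1/8 × 24 + 3/8 × 97 + 1/4 × 15 + 1/8 × 53 = 13 + 3 + 36.375 + 3.75 + 6.625 = 62.75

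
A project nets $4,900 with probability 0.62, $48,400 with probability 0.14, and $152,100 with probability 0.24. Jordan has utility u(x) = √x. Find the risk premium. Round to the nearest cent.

E[u] = 0.62·√4900 + 0.14·√48400 + 0.24·√152100 = 0.62·70 + 0.14·220 + 0.24·390 = 167.8
CE = (167.8)² = 28156.84
Risk premium = EV − CE = 46318 − 28156.84 = 18161.16

$18,161.16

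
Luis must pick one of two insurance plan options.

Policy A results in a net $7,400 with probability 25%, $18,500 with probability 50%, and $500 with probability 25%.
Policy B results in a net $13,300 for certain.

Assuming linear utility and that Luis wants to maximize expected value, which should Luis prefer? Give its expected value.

Policy B ($13,300)

Policy A = 0.25 × 7400 + 0.5 × 18500 + 0.25 × 500 = 1850 + 9250 + 125 = 11225
Policy B: 13300 (certain)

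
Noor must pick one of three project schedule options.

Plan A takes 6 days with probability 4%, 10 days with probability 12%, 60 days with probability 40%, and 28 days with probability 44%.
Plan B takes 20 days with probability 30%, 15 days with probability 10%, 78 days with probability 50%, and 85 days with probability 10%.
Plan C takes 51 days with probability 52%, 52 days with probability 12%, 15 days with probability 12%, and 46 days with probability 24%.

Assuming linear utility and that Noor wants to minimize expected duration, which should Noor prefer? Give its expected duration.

Plan A = 0.04 × 6 + 0.12 × 10 + 0.4 × 60 + 0.44 × 28 = 0.24 + 1.2 + 24 + 12.32 = 37.76
Plan B = 0.3 × 20 + 0.1 × 15 + 0.5 × 78 + 0.1 × 85 = 6 + 1.5 + 39 + 8.5 = 55
Plan C = 0.52 × 51 + 0.12 × 52 + 0.12 × 15 + 0.24 × 46 = 26.52 + 6.24 + 1.8 + 11.04 = 45.6

Plan A (37.76 days)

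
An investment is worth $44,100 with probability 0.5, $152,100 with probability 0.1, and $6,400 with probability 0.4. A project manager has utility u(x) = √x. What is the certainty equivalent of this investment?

$30,976

E[u] = 0.5·√44100 + 0.1·√152100 + 0.4·√6400 = 0.5·210 + 0.1·390 + 0.4·80 = 176
CE = (176)² = 30976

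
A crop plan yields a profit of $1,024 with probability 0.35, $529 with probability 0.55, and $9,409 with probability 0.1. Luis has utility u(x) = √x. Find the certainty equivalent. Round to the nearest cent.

E[u] = 0.35·√1024 + 0.55·√529 + 0.1·√9409 = 0.35·32 + 0.55·23 + 0.1·97 = 33.55
CE = (33.55)² = 1125.6025

$1,125.60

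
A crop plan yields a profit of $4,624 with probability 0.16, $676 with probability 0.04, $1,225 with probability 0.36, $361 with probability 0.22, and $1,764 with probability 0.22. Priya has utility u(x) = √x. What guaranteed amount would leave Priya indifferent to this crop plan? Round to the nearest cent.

E[u] = 0.16·√4624 + 0.04·√676 + 0.36·√1225 + 0.22·√361 + 0.22·√1764 = 0.16·68 + 0.04·26 + 0.36·35 + 0.22·19 + 0.22·42 = 37.94
CE = (37.94)² = 1439.4436

$1,439.44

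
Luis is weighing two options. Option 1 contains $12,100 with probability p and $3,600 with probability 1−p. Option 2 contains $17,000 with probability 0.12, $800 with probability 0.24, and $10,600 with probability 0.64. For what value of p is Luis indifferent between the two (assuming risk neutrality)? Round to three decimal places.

p = 0.637

EV(Option 2) = 0.12 × 17000 + 0.24 × 800 + 0.64 × 10600 = 2040 + 192 + 6784 = 9016
p·12100 + (1−p)·3600 = 9016
8500p + 3600 = 9016
p = (9016 − 3600) / 8500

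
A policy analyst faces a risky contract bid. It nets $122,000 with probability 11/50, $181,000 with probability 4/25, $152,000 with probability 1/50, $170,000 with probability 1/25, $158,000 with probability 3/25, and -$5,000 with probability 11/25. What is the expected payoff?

EV = 11/50 × 122000 + 4/25 × 181000 + 1/50 × 152000 + 1/25 × 170000 + 3/25 × 158000 + 11/25 × (-5000) = 26840 + 28960 + 3040 + 6800 + 18960 − 2200 = 82400

$82,400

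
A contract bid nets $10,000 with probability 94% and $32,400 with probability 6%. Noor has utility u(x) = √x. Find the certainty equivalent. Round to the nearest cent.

$10,983.04

E[u] = 0.94·√10000 + 0.06·√32400 = 0.94·100 + 0.06·180 = 104.8
CE = (104.8)² = 10983.04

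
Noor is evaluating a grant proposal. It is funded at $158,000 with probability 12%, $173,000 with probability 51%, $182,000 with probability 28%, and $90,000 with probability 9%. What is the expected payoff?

$166,250

EV = 0.12 × 158000 + 0.51 × 173000 + 0.28 × 182000 + 0.09 × 90000 = 18960 + 88230 + 50960 + 8100 = 166250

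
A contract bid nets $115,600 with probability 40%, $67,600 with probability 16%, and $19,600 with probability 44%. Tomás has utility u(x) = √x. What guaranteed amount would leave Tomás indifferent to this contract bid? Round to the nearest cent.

$57,216.64

E[u] = 0.4·√115600 + 0.16·√67600 + 0.44·√19600 = 0.4·340 + 0.16·260 + 0.44·140 = 239.2
CE = (239.2)² = 57216.64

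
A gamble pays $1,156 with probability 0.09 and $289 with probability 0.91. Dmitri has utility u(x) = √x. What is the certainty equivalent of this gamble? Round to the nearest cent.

E[u] = 0.09·√1156 + 0.91·√289 = 0.09·34 + 0.91·17 = 18.53
CE = (18.53)² = 343.3609

$343.36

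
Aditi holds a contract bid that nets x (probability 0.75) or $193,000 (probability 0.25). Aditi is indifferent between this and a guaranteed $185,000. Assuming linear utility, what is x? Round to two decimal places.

0.75·x + 0.25·193000 = 185000
0.75·x = 185000 − 48250 = 136750
x = 136750 / 0.75 = 182333.3333

x = $182,333.33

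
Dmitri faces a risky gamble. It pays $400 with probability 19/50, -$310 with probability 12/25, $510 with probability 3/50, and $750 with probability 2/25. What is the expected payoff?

EV = 19/50 × 400 + 12/25 × (-310) + 3/50 × 510 + 2/25 × 750 = 152 − 148.8 + 30.6 + 60 = 93.8

$93.80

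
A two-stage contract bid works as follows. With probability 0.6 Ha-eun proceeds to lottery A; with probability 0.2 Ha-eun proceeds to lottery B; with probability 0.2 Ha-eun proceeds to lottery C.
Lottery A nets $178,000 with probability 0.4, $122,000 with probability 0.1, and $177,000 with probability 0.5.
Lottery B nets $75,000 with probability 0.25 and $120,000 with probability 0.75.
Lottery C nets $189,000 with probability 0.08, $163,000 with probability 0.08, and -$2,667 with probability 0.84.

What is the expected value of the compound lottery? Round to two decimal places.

EV(A) = 0.4 × 178000 + 0.1 × 122000 + 0.5 × 177000 = 71200 + 12200 + 88500 = 171900
EV(B) = 0.25 × 75000 + 0.75 × 120000 = 18750 + 90000 = 108750
EV(C) = 0.08 × 189000 + 0.08 × 163000 + 0.84 × (-2667) = 15120 + 13040 − 2240.28 = 25919.72
Overall = 0.6 × 171900 + 0.2 × 108750 + 0.2 × 25919.72 = 103140 + 21750 + 5183.944 = 130073.944

$130,073.94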